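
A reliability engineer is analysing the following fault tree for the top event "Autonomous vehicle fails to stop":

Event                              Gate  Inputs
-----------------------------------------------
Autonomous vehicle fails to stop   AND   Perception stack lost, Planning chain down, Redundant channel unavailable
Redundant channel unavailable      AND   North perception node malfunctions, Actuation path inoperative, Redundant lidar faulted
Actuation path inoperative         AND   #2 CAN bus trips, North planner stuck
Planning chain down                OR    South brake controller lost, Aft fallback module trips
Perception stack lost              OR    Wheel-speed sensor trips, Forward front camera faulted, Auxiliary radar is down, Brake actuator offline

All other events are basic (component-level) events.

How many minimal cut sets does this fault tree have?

Perception stack lost [OR]: union of children's cut sets → 4 cut set(s).
Planning chain down [OR]: union of children's cut sets → 2 cut set(s).
Actuation path inoperative [AND]: one cut set from each child combined → 1 × 1 = 1 cut set(s).
Redundant channel unavailable [AND]: one cut set from each child combined → 1 × 1 × 1 = 1 cut set(s).
Autonomous vehicle fails to stop [AND]: one cut set from each child combined → 4 × 2 × 1 = 8 cut set(s).
Minimal cut sets: {#2 CAN bus trips, North perception node malfunctions, North planner stuck, Redundant lidar faulted, South brake controller lost, Wheel-speed sensor trips}; {#2 CAN bus trips, Aft fallback module trips, North perception node malfunctions, North planner stuck, Redundant lidar faulted, Wheel-speed sensor trips}; {#2 CAN bus trips, Forward front camera faulted, North perception node malfunctions, North planner stuck, Redundant lidar faulted, South brake controller lost}; {#2 CAN bus trips, Aft fallback module trips, Forward front camera faulted, North perception node malfunctions, North planner stuck, Redundant lidar faulted}; {#2 CAN bus trips, Auxiliary radar is down, North perception node malfunctions, North planner stuck, Redundant lidar faulted, South brake controller lost}; {#2 CAN bus trips, Aft fallback module trips, Auxiliary radar is down, North perception node malfunctions, North planner stuck, Redundant lidar faulted}; {#2 CAN bus trips, Brake actuator offline, North perception node malfunctions, North planner stuck, Redundant lidar faulted, South brake controller lost}; {#2 CAN bus trips, Aft fallback module trips, Brake actuator offline, North perception node malfunctions, North planner stuck, Redundant lidar faulted}.

8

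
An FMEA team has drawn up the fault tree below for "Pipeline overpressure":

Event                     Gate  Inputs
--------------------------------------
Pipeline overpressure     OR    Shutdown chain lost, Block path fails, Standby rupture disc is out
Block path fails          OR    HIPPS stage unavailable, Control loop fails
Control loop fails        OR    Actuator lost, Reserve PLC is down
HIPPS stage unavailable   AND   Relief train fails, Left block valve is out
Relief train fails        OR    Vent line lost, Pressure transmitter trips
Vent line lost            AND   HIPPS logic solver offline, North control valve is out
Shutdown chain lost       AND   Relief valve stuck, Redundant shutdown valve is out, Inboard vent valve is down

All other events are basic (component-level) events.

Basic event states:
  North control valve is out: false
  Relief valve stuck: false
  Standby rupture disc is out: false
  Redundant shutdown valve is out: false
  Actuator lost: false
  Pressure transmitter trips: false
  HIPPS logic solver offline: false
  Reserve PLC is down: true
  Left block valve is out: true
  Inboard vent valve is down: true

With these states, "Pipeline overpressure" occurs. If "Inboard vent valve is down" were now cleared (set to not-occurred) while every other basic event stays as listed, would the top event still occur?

Yes

Counterfactual: set "Inboard vent valve is down" to not occurred.
Shutdown chain lost [AND]: Relief valve stuck=not, Redundant shutdown valve is out=not, Inboard vent valve is down=not → not all inputs occur → does not occur.
Vent line lost [AND]: HIPPS logic solver offline=not, North control valve is out=not → not all inputs occur → does not occur.
Relief train fails [OR]: Vent line lost=not, Pressure transmitter trips=not → no input occurs → does not occur.
HIPPS stage unavailable [AND]: Relief train fails=not, Left block valve is out=occurs → not all inputs occur → does not occur.
Control loop fails [OR]: Actuator lost=not, Reserve PLC is down=occurs → at least one input occurs → occurs.
Block path fails [OR]: HIPPS stage unavailable=not, Control loop fails=occurs → at least one input occurs → occurs.
Pipeline overpressure [OR]: Shutdown chain lost=not, Block path fails=occurs, Standby rupture disc is out=not → at least one input occurs → occurs.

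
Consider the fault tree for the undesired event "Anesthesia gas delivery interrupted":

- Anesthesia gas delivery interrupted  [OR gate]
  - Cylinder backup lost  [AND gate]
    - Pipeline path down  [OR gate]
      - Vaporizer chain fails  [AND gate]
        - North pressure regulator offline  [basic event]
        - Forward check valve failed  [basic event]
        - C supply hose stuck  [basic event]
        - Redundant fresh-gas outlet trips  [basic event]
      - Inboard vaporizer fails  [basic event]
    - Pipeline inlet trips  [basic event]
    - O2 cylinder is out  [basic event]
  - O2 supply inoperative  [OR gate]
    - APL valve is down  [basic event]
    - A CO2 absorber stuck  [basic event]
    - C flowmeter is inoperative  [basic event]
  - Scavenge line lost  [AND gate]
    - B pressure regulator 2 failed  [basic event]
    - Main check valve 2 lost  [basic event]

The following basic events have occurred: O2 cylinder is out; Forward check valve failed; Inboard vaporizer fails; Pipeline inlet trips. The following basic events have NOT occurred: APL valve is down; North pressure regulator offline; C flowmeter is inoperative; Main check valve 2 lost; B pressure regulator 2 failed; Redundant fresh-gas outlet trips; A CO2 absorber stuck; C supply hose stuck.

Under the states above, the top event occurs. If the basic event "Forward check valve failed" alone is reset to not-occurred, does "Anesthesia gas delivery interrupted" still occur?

Counterfactual: set "Forward check valve failed" to not occurred.
Vaporizer chain fails [AND]: North pressure regulator offline=not, Forward check valve failed=not, C supply hose stuck=not, Redundant fresh-gas outlet trips=not → not all inputs occur → does not occur.
Pipeline path down [OR]: Vaporizer chain fails=not, Inboard vaporizer fails=occurs → at least one input occurs → occurs.
Cylinder backup lost [AND]: Pipeline path down=occurs, Pipeline inlet trips=occurs, O2 cylinder is out=occurs → all inputs occur → occurs.
O2 supply inoperative [OR]: APL valve is down=not, A CO2 absorber stuck=not, C flowmeter is inoperative=not → no input occurs → does not occur.
Scavenge line lost [AND]: B pressure regulator 2 failed=not, Main check valve 2 lost=not → not all inputs occur → does not occur.
Anesthesia gas delivery interrupted [OR]: Cylinder backup lost=occurs, O2 supply inoperative=not, Scavenge line lost=not → at least one input occurs → occurs.

Yes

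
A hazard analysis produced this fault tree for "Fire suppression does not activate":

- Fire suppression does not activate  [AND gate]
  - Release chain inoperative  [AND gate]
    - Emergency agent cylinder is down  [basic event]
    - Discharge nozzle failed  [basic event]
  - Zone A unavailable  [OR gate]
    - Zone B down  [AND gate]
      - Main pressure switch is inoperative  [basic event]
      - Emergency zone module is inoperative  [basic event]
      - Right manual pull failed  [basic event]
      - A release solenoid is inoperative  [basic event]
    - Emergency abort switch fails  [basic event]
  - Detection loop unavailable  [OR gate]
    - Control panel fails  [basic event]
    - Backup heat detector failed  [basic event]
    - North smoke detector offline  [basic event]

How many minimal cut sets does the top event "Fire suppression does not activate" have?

6

Release chain inoperative [AND]: one cut set from each child combined → 1 × 1 = 1 cut set(s).
Zone B down [AND]: one cut set from each child combined → 1 × 1 × 1 × 1 = 1 cut set(s).
Zone A unavailable [OR]: union of children's cut sets → 2 cut set(s).
Detection loop unavailable [OR]: union of children's cut sets → 3 cut set(s).
Fire suppression does not activate [AND]: one cut set from each child combined → 1 × 2 × 3 = 6 cut set(s).
Minimal cut sets: {A release solenoid is inoperative, Control panel fails, Discharge nozzle failed, Emergency agent cylinder is down, Emergency zone module is inoperative, Main pressure switch is inoperative, Right manual pull failed}; {A release solenoid is inoperative, Backup heat detector failed, Discharge nozzle failed, Emergency agent cylinder is down, Emergency zone module is inoperative, Main pressure switch is inoperative, Right manual pull failed}; {A release solenoid is inoperative, Discharge nozzle failed, Emergency agent cylinder is down, Emergency zone module is inoperative, Main pressure switch is inoperative, North smoke detector offline, Right manual pull failed}; {Control panel fails, Discharge nozzle failed, Emergency abort switch fails, Emergency agent cylinder is down}; {Backup heat detector failed, Discharge nozzle failed, Emergency abort switch fails, Emergency agent cylinder is down}; {Discharge nozzle failed, Emergency abort switch fails, Emergency agent cylinder is down, North smoke detector offline}.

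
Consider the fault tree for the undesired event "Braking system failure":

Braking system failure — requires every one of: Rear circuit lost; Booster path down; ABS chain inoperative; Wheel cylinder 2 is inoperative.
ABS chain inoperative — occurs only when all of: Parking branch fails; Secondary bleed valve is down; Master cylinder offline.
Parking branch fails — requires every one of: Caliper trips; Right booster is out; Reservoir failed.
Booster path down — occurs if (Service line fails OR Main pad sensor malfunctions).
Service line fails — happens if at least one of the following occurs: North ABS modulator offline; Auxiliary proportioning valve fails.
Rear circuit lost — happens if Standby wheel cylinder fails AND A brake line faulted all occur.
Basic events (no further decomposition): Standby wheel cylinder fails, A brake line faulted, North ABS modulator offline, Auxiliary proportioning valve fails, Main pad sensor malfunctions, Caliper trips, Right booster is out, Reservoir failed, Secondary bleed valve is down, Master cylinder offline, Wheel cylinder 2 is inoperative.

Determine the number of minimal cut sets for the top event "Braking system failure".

3

Rear circuit lost [AND]: one cut set from each child combined → 1 × 1 = 1 cut set(s).
Service line fails [OR]: union of children's cut sets → 2 cut set(s).
Booster path down [OR]: union of children's cut sets → 3 cut set(s).
Parking branch fails [AND]: one cut set from each child combined → 1 × 1 × 1 = 1 cut set(s).
ABS chain inoperative [AND]: one cut set from each child combined → 1 × 1 × 1 = 1 cut set(s).
Braking system failure [AND]: one cut set from each child combined → 1 × 3 × 1 × 1 = 3 cut set(s).
Minimal cut sets: {A brake line faulted, Caliper trips, Master cylinder offline, North ABS modulator offline, Reservoir failed, Right booster is out, Secondary bleed valve is down, Standby wheel cylinder fails, Wheel cylinder 2 is inoperative}; {A brake line faulted, Auxiliary proportioning valve fails, Caliper trips, Master cylinder offline, Reservoir failed, Right booster is out, Secondary bleed valve is down, Standby wheel cylinder fails, Wheel cylinder 2 is inoperative}; {A brake line faulted, Caliper trips, Main pad sensor malfunctions, Master cylinder offline, Reservoir failed, Right booster is out, Secondary bleed valve is down, Standby wheel cylinder fails, Wheel cylinder 2 is inoperative}.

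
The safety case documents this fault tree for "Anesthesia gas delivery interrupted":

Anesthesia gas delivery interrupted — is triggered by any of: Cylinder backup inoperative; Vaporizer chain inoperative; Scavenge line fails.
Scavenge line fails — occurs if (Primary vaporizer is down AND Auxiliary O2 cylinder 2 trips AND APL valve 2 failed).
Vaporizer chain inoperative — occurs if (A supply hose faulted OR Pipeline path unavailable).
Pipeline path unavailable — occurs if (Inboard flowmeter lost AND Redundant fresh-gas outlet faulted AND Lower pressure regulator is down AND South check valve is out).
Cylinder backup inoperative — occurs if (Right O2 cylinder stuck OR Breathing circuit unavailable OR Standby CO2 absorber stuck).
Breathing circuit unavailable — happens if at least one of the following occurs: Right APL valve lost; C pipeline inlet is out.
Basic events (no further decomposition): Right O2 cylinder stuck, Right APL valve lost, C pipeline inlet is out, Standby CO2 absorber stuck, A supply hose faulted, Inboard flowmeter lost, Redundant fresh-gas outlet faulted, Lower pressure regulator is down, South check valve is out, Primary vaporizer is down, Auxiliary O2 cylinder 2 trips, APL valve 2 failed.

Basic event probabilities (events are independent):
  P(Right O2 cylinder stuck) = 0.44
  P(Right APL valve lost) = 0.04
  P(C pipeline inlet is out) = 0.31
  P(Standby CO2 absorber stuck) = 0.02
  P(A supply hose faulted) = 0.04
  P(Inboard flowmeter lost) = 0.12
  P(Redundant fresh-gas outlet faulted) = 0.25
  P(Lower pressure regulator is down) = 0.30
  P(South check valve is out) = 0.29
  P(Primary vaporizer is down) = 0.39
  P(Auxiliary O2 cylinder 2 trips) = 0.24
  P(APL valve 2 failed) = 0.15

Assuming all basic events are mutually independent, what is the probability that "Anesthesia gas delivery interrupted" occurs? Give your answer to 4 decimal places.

P(Breathing circuit unavailable) [OR] = 1 − (1−0.04) × (1−0.31) = 0.337600
P(Cylinder backup inoperative) [OR] = 1 − (1−0.44) × (1−0.337600) × (1−0.02) = 0.636475
P(Pipeline path unavailable) [AND] = 0.12 × 0.25 × 0.30 × 0.29 = 0.002610
P(Vaporizer chain inoperative) [OR] = 1 − (1−0.04) × (1−0.002610) = 0.042506
P(Scavenge line fails) [AND] = 0.39 × 0.24 × 0.15 = 0.014040
P(Anesthesia gas delivery interrupted) [OR] = 1 − (1−0.636475) × (1−0.042506) × (1−0.014040) = 0.656814
Rounded to 4 decimal places: P(Anesthesia gas delivery interrupted) ≈ 0.6568.

0.6568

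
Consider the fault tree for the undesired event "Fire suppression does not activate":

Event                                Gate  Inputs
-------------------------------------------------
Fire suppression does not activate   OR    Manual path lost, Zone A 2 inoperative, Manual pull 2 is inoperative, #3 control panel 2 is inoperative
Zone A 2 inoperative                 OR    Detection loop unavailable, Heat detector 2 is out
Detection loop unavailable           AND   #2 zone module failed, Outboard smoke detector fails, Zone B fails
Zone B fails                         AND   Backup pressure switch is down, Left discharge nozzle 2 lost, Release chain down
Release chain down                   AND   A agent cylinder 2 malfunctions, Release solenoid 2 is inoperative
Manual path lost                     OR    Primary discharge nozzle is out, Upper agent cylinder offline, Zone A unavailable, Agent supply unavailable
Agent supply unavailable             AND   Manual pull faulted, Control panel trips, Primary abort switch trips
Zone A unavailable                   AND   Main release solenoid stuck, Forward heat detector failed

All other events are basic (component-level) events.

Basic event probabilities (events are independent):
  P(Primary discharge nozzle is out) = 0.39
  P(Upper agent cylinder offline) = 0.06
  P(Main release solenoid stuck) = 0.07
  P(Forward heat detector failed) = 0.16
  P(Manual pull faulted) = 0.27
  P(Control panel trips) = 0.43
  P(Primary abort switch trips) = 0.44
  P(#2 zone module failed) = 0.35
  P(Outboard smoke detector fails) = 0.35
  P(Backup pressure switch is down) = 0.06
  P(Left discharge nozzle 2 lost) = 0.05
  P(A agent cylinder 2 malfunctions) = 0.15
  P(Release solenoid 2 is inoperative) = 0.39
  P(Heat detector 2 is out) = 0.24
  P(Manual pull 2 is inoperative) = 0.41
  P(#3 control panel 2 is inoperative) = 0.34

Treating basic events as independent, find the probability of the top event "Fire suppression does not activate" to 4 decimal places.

0.8408

P(Zone A unavailable) [AND] = 0.07 × 0.16 = 0.011200
P(Agent supply unavailable) [AND] = 0.27 × 0.43 × 0.44 = 0.051084
P(Manual path lost) [OR] = 1 − (1−0.39) × (1−0.06) × (1−0.011200) × (1−0.051084) = 0.461986
P(Release chain down) [AND] = 0.15 × 0.39 = 0.058500
P(Zone B fails) [AND] = 0.06 × 0.05 × 0.058500 = 0.000176
P(Detection loop unavailable) [AND] = 0.35 × 0.35 × 0.000176 = 0.000022
P(Zone A 2 inoperative) [OR] = 1 − (1−0.000022) × (1−0.24) = 0.240017
P(Fire suppression does not activate) [OR] = 1 − (1−0.461986) × (1−0.240017) × (1−0.41) × (1−0.34) = 0.840782
Rounded to 4 decimal places: P(Fire suppression does not activate) ≈ 0.8408.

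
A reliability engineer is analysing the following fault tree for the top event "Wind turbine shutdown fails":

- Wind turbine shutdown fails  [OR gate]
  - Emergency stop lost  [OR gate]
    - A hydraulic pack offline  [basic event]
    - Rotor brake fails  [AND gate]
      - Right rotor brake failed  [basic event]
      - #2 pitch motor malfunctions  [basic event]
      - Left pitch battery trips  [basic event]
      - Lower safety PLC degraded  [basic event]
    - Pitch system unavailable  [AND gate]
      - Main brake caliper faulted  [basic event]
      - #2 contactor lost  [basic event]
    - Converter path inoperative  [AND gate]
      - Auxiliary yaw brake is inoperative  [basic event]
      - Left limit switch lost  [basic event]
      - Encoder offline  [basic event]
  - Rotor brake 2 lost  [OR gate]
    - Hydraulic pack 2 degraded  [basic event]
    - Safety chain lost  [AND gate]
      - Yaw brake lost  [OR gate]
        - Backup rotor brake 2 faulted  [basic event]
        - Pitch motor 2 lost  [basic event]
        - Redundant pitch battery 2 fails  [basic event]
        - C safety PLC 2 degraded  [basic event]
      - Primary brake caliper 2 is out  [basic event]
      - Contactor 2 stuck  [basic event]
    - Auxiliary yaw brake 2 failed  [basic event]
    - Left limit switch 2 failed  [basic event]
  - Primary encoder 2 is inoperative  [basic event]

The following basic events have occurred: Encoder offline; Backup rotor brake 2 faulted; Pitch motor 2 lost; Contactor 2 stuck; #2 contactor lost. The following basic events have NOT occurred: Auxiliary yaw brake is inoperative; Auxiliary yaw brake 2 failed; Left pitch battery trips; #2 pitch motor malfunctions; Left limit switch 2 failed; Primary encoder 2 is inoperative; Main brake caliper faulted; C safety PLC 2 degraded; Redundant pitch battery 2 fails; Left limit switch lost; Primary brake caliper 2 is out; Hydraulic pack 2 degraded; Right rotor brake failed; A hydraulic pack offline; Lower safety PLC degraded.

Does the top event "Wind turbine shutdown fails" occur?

No

Rotor brake fails [AND]: Right rotor brake failed=not, #2 pitch motor malfunctions=not, Left pitch battery trips=not, Lower safety PLC degraded=not → not all inputs occur → does not occur.
Pitch system unavailable [AND]: Main brake caliper faulted=not, #2 contactor lost=occurs → not all inputs occur → does not occur.
Converter path inoperative [AND]: Auxiliary yaw brake is inoperative=not, Left limit switch lost=not, Encoder offline=occurs → not all inputs occur → does not occur.
Emergency stop lost [OR]: A hydraulic pack offline=not, Rotor brake fails=not, Pitch system unavailable=not, Converter path inoperative=not → no input occurs → does not occur.
Yaw brake lost [OR]: Backup rotor brake 2 faulted=occurs, Pitch motor 2 lost=occurs, Redundant pitch battery 2 fails=not, C safety PLC 2 degraded=not → at least one input occurs → occurs.
Safety chain lost [AND]: Yaw brake lost=occurs, Primary brake caliper 2 is out=not, Contactor 2 stuck=occurs → not all inputs occur → does not occur.
Rotor brake 2 lost [OR]: Hydraulic pack 2 degraded=not, Safety chain lost=not, Auxiliary yaw brake 2 failed=not, Left limit switch 2 failed=not → no input occurs → does not occur.
Wind turbine shutdown fails [OR]: Emergency stop lost=not, Rotor brake 2 lost=not, Primary encoder 2 is inoperative=not → no input occurs → does not occur.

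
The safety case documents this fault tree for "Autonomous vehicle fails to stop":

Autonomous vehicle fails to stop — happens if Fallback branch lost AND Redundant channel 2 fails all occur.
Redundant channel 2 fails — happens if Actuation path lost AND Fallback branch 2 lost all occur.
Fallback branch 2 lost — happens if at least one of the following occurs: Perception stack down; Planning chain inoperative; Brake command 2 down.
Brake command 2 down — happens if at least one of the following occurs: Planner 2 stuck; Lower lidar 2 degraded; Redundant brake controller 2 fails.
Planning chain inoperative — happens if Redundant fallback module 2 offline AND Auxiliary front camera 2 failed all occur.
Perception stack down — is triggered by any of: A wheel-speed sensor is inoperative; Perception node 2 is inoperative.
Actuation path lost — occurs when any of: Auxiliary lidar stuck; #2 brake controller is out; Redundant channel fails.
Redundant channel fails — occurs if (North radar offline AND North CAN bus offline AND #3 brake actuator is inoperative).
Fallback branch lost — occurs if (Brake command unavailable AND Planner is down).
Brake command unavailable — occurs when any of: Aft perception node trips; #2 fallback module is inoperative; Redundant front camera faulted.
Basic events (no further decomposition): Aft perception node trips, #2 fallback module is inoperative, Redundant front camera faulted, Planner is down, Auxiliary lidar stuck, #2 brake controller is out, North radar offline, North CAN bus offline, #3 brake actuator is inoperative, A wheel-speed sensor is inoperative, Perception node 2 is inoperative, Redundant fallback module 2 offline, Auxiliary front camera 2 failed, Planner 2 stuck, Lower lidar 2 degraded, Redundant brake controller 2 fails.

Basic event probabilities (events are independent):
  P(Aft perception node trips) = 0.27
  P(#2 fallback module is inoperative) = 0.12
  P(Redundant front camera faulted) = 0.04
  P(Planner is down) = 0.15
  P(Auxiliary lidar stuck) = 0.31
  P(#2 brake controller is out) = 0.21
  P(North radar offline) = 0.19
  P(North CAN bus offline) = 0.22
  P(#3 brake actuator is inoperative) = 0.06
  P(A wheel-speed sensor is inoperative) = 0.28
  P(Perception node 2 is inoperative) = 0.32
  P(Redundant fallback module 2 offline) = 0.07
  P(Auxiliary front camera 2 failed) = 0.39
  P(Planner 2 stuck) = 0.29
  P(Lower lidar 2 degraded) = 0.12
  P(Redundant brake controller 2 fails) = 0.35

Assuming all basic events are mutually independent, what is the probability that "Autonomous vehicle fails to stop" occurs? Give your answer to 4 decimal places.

0.0212

P(Brake command unavailable) [OR] = 1 − (1−0.27) × (1−0.12) × (1−0.04) = 0.383296
P(Fallback branch lost) [AND] = 0.383296 × 0.15 = 0.057494
P(Redundant channel fails) [AND] = 0.19 × 0.22 × 0.06 = 0.002508
P(Actuation path lost) [OR] = 1 − (1−0.31) × (1−0.21) × (1−0.002508) = 0.456267
P(Perception stack down) [OR] = 1 − (1−0.28) × (1−0.32) = 0.510400
P(Planning chain inoperative) [AND] = 0.07 × 0.39 = 0.027300
P(Brake command 2 down) [OR] = 1 − (1−0.29) × (1−0.12) × (1−0.35) = 0.593880
P(Fallback branch 2 lost) [OR] = 1 − (1−0.510400) × (1−0.027300) × (1−0.593880) = 0.806592
P(Redundant channel 2 fails) [AND] = 0.456267 × 0.806592 = 0.368021
P(Autonomous vehicle fails to stop) [AND] = 0.057494 × 0.368021 = 0.021159
Rounded to 4 decimal places: P(Autonomous vehicle fails to stop) ≈ 0.0212.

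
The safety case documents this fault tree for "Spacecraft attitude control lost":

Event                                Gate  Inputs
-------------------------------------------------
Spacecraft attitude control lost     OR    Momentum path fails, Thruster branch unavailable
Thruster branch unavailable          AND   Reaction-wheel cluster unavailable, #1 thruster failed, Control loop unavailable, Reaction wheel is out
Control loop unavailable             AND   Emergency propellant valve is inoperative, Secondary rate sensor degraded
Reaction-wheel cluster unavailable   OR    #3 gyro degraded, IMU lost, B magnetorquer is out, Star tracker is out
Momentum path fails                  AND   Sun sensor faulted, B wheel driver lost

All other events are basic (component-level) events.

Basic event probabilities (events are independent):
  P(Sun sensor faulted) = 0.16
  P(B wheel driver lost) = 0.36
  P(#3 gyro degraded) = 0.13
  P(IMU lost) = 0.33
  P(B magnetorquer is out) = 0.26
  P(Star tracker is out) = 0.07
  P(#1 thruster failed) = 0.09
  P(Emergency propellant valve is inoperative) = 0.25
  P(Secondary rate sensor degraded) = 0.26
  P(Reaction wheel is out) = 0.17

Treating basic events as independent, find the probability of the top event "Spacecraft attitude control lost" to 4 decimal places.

0.0582

P(Momentum path fails) [AND] = 0.16 × 0.36 = 0.057600
P(Reaction-wheel cluster unavailable) [OR] = 1 − (1−0.13) × (1−0.33) × (1−0.26) × (1−0.07) = 0.598848
P(Control loop unavailable) [AND] = 0.25 × 0.26 = 0.065000
P(Thruster branch unavailable) [AND] = 0.598848 × 0.09 × 0.065000 × 0.17 = 0.000596
P(Spacecraft attitude control lost) [OR] = 1 − (1−0.057600) × (1−0.000596) = 0.058162
Rounded to 4 decimal places: P(Spacecraft attitude control lost) ≈ 0.0582.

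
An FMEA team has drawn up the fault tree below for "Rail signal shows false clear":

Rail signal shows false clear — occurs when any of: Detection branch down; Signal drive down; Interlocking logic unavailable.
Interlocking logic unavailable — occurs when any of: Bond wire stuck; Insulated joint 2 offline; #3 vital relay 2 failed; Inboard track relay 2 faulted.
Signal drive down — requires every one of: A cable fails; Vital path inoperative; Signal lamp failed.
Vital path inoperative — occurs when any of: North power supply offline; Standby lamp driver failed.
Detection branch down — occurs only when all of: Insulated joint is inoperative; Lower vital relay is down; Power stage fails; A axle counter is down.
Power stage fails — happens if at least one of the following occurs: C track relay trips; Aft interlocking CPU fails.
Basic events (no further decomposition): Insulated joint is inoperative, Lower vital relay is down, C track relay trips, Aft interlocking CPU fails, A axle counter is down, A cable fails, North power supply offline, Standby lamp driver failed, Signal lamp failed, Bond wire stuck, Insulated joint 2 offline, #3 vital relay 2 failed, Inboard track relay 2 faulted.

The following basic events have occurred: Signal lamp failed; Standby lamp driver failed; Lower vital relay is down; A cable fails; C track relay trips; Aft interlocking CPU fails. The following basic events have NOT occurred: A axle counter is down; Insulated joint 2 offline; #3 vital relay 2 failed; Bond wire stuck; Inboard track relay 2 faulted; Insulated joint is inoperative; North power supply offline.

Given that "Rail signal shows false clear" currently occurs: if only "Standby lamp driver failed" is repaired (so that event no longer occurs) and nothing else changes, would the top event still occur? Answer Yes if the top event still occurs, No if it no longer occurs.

Counterfactual: set "Standby lamp driver failed" to not occurred.
Power stage fails [OR]: C track relay trips=occurs, Aft interlocking CPU fails=occurs → at least one input occurs → occurs.
Detection branch down [AND]: Insulated joint is inoperative=not, Lower vital relay is down=occurs, Power stage fails=occurs, A axle counter is down=not → not all inputs occur → does not occur.
Vital path inoperative [OR]: North power supply offline=not, Standby lamp driver failed=not → no input occurs → does not occur.
Signal drive down [AND]: A cable fails=occurs, Vital path inoperative=not, Signal lamp failed=occurs → not all inputs occur → does not occur.
Interlocking logic unavailable [OR]: Bond wire stuck=not, Insulated joint 2 offline=not, #3 vital relay 2 failed=not, Inboard track relay 2 faulted=not → no input occurs → does not occur.
Rail signal shows false clear [OR]: Detection branch down=not, Signal drive down=not, Interlocking logic unavailable=not → no input occurs → does not occur.

No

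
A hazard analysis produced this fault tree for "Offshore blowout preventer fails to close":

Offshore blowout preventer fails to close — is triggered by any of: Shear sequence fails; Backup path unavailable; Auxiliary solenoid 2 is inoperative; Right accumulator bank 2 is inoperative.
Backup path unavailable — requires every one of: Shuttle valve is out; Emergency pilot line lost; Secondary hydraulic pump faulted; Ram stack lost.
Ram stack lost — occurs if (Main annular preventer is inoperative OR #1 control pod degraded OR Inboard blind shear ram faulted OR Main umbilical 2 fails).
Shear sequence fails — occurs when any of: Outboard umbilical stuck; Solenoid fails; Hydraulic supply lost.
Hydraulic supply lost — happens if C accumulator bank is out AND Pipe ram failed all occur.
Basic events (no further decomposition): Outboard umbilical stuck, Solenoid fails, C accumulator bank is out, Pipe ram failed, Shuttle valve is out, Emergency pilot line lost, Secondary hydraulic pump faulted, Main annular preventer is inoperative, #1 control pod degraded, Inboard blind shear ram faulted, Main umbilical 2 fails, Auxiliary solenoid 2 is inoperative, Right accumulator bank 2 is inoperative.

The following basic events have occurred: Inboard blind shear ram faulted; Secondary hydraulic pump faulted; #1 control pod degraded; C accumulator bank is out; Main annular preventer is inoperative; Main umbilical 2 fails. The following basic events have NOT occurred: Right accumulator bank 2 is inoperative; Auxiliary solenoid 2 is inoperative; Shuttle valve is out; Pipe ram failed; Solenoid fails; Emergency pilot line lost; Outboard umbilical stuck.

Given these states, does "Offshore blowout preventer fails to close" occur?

Hydraulic supply lost [AND]: C accumulator bank is out=occurs, Pipe ram failed=not → not all inputs occur → does not occur.
Shear sequence fails [OR]: Outboard umbilical stuck=not, Solenoid fails=not, Hydraulic supply lost=not → no input occurs → does not occur.
Ram stack lost [OR]: Main annular preventer is inoperative=occurs, #1 control pod degraded=occurs, Inboard blind shear ram faulted=occurs, Main umbilical 2 fails=occurs → at least one input occurs → occurs.
Backup path unavailable [AND]: Shuttle valve is out=not, Emergency pilot line lost=not, Secondary hydraulic pump faulted=occurs, Ram stack lost=occurs → not all inputs occur → does not occur.
Offshore blowout preventer fails to close [OR]: Shear sequence fails=not, Backup path unavailable=not, Auxiliary solenoid 2 is inoperative=not, Right accumulator bank 2 is inoperative=not → no input occurs → does not occur.

No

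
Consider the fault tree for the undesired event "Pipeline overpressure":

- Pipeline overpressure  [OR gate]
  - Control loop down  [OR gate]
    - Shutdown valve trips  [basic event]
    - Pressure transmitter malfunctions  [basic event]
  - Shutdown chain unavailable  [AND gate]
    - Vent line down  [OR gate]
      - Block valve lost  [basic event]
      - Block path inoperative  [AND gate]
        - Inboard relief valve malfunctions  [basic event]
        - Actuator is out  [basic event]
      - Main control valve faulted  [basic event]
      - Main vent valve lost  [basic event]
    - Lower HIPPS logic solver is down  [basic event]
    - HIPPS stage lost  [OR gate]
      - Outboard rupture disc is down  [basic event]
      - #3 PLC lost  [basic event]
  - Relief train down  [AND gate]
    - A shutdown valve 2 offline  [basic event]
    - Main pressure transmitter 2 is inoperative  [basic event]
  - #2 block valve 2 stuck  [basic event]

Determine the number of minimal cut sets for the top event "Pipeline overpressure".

12

Control loop down [OR]: union of children's cut sets → 2 cut set(s).
Block path inoperative [AND]: one cut set from each child combined → 1 × 1 = 1 cut set(s).
Vent line down [OR]: union of children's cut sets → 4 cut set(s).
HIPPS stage lost [OR]: union of children's cut sets → 2 cut set(s).
Shutdown chain unavailable [AND]: one cut set from each child combined → 4 × 1 × 2 = 8 cut set(s).
Relief train down [AND]: one cut set from each child combined → 1 × 1 = 1 cut set(s).
Pipeline overpressure [OR]: union of children's cut sets → 12 cut set(s).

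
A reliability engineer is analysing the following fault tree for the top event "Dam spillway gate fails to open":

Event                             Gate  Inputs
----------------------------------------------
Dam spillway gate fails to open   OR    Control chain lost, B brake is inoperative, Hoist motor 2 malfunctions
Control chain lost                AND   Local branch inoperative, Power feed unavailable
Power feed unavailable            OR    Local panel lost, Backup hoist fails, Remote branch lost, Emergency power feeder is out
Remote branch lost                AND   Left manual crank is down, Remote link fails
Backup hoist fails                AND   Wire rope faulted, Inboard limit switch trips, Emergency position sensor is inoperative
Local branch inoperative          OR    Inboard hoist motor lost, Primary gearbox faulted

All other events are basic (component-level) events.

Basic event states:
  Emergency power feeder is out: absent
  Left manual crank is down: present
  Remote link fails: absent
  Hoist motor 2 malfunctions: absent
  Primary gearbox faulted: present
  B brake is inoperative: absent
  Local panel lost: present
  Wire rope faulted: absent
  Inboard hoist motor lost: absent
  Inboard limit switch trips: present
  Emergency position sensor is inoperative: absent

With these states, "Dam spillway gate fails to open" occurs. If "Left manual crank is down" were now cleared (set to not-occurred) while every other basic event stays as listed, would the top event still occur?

Yes

Counterfactual: set "Left manual crank is down" to not occurred.
Local branch inoperative [OR]: Inboard hoist motor lost=not, Primary gearbox faulted=occurs → at least one input occurs → occurs.
Backup hoist fails [AND]: Wire rope faulted=not, Inboard limit switch trips=occurs, Emergency position sensor is inoperative=not → not all inputs occur → does not occur.
Remote branch lost [AND]: Left manual crank is down=not, Remote link fails=not → not all inputs occur → does not occur.
Power feed unavailable [OR]: Local panel lost=occurs, Backup hoist fails=not, Remote branch lost=not, Emergency power feeder is out=not → at least one input occurs → occurs.
Control chain lost [AND]: Local branch inoperative=occurs, Power feed unavailable=occurs → all inputs occur → occurs.
Dam spillway gate fails to open [OR]: Control chain lost=occurs, B brake is inoperative=not, Hoist motor 2 malfunctions=not → at least one input occurs → occurs.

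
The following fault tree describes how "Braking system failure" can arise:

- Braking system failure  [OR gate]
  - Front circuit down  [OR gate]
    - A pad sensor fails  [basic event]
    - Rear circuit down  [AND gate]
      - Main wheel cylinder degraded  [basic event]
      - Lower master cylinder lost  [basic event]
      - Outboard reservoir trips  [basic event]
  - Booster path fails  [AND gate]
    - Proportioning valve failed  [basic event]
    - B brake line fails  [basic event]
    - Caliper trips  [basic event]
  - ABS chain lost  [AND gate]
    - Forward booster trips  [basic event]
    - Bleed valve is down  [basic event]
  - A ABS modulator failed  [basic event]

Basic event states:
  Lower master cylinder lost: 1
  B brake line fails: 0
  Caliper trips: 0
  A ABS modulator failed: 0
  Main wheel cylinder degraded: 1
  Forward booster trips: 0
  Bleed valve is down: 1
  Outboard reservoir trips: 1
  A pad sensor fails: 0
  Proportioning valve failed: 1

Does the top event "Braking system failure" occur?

Rear circuit down [AND]: Main wheel cylinder degraded=occurs, Lower master cylinder lost=occurs, Outboard reservoir trips=occurs → all inputs occur → occurs.
Front circuit down [OR]: A pad sensor fails=not, Rear circuit down=occurs → at least one input occurs → occurs.
Booster path fails [AND]: Proportioning valve failed=occurs, B brake line fails=not, Caliper trips=not → not all inputs occur → does not occur.
ABS chain lost [AND]: Forward booster trips=not, Bleed valve is down=occurs → not all inputs occur → does not occur.
Braking system failure [OR]: Front circuit down=occurs, Booster path fails=not, ABS chain lost=not, A ABS modulator failed=not → at least one input occurs → occurs.

Yes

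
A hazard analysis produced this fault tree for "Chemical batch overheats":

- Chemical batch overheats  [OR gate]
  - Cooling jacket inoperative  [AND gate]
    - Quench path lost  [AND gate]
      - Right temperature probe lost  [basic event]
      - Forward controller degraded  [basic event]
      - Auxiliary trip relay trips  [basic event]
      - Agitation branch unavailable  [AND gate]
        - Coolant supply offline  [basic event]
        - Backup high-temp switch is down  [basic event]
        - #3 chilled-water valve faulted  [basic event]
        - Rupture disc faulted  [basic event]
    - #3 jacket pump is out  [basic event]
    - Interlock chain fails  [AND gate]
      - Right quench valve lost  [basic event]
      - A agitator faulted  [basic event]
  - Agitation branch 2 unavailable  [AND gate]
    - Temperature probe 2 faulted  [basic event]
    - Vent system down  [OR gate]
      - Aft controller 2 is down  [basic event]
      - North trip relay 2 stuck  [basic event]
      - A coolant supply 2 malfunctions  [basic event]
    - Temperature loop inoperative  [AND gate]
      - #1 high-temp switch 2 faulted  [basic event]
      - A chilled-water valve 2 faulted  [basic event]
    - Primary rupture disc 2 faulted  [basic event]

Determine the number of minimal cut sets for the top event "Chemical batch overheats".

Agitation branch unavailable [AND]: one cut set from each child combined → 1 × 1 × 1 × 1 = 1 cut set(s).
Quench path lost [AND]: one cut set from each child combined → 1 × 1 × 1 × 1 = 1 cut set(s).
Interlock chain fails [AND]: one cut set from each child combined → 1 × 1 = 1 cut set(s).
Cooling jacket inoperative [AND]: one cut set from each child combined → 1 × 1 × 1 = 1 cut set(s).
Vent system down [OR]: union of children's cut sets → 3 cut set(s).
Temperature loop inoperative [AND]: one cut set from each child combined → 1 × 1 = 1 cut set(s).
Agitation branch 2 unavailable [AND]: one cut set from each child combined → 1 × 3 × 1 × 1 = 3 cut set(s).
Chemical batch overheats [OR]: union of children's cut sets → 4 cut set(s).
Minimal cut sets: {#3 chilled-water valve faulted, #3 jacket pump is out, A agitator faulted, Auxiliary trip relay trips, Backup high-temp switch is down, Coolant supply offline, Forward controller degraded, Right quench valve lost, Right temperature probe lost, Rupture disc faulted}; {#1 high-temp switch 2 faulted, A chilled-water valve 2 faulted, Aft controller 2 is down, Primary rupture disc 2 faulted, Temperature probe 2 faulted}; {#1 high-temp switch 2 faulted, A chilled-water valve 2 faulted, North trip relay 2 stuck, Primary rupture disc 2 faulted, Temperature probe 2 faulted}; {#1 high-temp switch 2 faulted, A chilled-water valve 2 faulted, A coolant supply 2 malfunctions, Primary rupture disc 2 faulted, Temperature probe 2 faulted}.

4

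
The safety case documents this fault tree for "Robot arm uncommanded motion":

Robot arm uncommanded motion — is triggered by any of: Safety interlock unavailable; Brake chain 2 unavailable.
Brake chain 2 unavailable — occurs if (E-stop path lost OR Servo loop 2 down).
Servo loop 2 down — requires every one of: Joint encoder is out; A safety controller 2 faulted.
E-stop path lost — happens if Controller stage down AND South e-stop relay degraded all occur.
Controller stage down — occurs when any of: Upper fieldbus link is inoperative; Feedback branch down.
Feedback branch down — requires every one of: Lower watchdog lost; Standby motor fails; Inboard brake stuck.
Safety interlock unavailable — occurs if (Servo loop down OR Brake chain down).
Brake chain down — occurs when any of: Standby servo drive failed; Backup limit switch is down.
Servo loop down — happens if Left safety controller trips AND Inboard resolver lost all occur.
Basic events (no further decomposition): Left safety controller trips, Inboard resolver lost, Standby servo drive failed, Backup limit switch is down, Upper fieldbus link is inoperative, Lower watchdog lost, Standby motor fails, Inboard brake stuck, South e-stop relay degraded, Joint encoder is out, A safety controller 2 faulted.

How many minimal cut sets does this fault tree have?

6

Servo loop down [AND]: one cut set from each child combined → 1 × 1 = 1 cut set(s).
Brake chain down [OR]: union of children's cut sets → 2 cut set(s).
Safety interlock unavailable [OR]: union of children's cut sets → 3 cut set(s).
Feedback branch down [AND]: one cut set from each child combined → 1 × 1 × 1 = 1 cut set(s).
Controller stage down [OR]: union of children's cut sets → 2 cut set(s).
E-stop path lost [AND]: one cut set from each child combined → 2 × 1 = 2 cut set(s).
Servo loop 2 down [AND]: one cut set from each child combined → 1 × 1 = 1 cut set(s).
Brake chain 2 unavailable [OR]: union of children's cut sets → 3 cut set(s).
Robot arm uncommanded motion [OR]: union of children's cut sets → 6 cut set(s).
Minimal cut sets: {Inboard resolver lost, Left safety controller trips}; {Standby servo drive failed}; {Backup limit switch is down}; {South e-stop relay degraded, Upper fieldbus link is inoperative}; {Inboard brake stuck, Lower watchdog lost, South e-stop relay degraded, Standby motor fails}; {A safety controller 2 faulted, Joint encoder is out}.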